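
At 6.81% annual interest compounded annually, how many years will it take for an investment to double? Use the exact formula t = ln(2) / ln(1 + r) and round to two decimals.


Doubling condition: (1 + r)^t = 2
Take ln of both sides: t × ln(1 + r) = ln(2)
t = ln(2) / ln(1 + r)
t = 0.693147 / 0.065881
t = 10.52

t = ln(2) / ln(1 + r) = 10.52 years


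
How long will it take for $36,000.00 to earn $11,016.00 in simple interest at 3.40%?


Rearrange the simple interest formula for t:
I = P × r × t  ⇒  t = I / (P × r)
t = $11,016.00 / ($36,000.00 × 0.034)
t = 9

t = I/(P×r) = 9 years


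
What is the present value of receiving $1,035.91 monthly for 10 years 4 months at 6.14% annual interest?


Present value of an ordinary annuity: PV = PMT × (1 − (1 + r)^(−n)) / r
Monthly rate r = 0.0614/12 ≈ 0.00511667, n = 124
PV = $1,035.91 × (1 − (1 + 0.0614/12)^(−124)) / (0.0614/12)
PV = $1,035.91 × 91.646266
PV = $94,937.28

PV = PMT × (1-(1+r)^(-n))/r = $94,937.28


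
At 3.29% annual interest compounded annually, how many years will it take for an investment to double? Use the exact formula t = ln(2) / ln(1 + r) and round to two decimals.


Doubling condition: (1 + r)^t = 2
Take ln of both sides: t × ln(1 + r) = ln(2)
t = ln(2) / ln(1 + r)
t = 0.693147 / 0.032370
t = 21.41

t = ln(2) / ln(1 + r) = 21.41 years


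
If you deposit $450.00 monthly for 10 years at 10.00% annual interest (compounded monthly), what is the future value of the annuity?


Future value of an ordinary annuity: FV = PMT × ((1 + r)^n − 1) / r
Monthly rate r = 0.1/12 ≈ 0.00833333, n = 120
FV = $450.00 × ((1 + 0.1/12)^120 − 1) / (0.1/12)
FV = $450.00 × 204.844979
FV = $92,180.24

FV = PMT × ((1+r)^n - 1)/r = $92,180.24


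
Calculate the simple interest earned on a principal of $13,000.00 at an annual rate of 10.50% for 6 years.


Simple interest formula: I = P × r × t
I = $13,000.00 × 0.105 × 6
I = $8,190.00

I = P × r × t = $8,190.00


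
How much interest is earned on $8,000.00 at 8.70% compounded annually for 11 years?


Compound interest earned = final amount − principal.
A = P(1 + r/n)^(nt) = $8,000.00 × (1 + 0.087/1)^(1 × 11) = $20,026.96
Interest = A − P = $20,026.96 − $8,000.00 = $12,026.96

Interest = A - P = $12,026.96


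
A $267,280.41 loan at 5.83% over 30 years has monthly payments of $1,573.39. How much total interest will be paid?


Total paid over the life of the loan = PMT × n.
Total paid = $1,573.39 × 360 = $566,420.40
Total interest = total paid − principal = $566,420.40 − $267,280.41 = $299,139.99

Total interest = (PMT × n) - PV = $299,139.99


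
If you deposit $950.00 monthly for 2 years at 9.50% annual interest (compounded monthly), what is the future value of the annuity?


Future value of an ordinary annuity: FV = PMT × ((1 + r)^n − 1) / r
Monthly rate r = 0.095/12 ≈ 0.00791667, n = 24
FV = $950.00 × ((1 + 0.095/12)^24 − 1) / (0.095/12)
FV = $950.00 × 26.317295
FV = $25,001.43

FV = PMT × ((1+r)^n - 1)/r = $25,001.43


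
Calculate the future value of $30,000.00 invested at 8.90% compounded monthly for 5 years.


Compound interest formula: A = P(1 + r/n)^(nt)
A = $30,000.00 × (1 + 0.089/12)^(12 × 5)
Growth factor: (1 + 0.089/12)^60 = 1.5579298
A = $30,000.00 × 1.5579298
A = $46,737.89

A = P(1 + r/n)^(nt) = $46,737.89


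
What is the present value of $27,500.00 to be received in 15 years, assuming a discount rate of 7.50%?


Present value formula: PV = FV / (1 + r)^t
PV = $27,500.00 / (1 + 0.075)^15
PV = $27,500.00 / 2.958877
PV = $9,294.07

PV = FV / (1 + r)^t = $9,294.07


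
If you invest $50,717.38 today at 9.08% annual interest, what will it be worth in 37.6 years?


Future value formula: FV = PV × (1 + r)^t
FV = $50,717.38 × (1 + 0.0908)^37.6
FV = $50,717.38 × 26.2552925
FV = $1,331,599.65

FV = PV × (1 + r)^t = $1,331,599.65


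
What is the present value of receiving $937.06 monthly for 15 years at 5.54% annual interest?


Present value of an ordinary annuity: PV = PMT × (1 − (1 + r)^(−n)) / r
Monthly rate r = 0.0554/12 ≈ 0.00461667, n = 180
PV = $937.06 × (1 − (1 + 0.0554/12)^(−180)) / (0.0554/12)
PV = $937.06 × 122.069178
PV = $114,386.14

PV = PMT × (1-(1+r)^(-n))/r = $114,386.14


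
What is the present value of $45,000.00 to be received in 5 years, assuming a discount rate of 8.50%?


Present value formula: PV = FV / (1 + r)^t
PV = $45,000.00 / (1 + 0.085)^5
PV = $45,000.00 / 1.503657
PV = $29,927.04

PV = FV / (1 + r)^t = $29,927.04


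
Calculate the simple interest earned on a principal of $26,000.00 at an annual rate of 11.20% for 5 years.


Simple interest formula: I = P × r × t
I = $26,000.00 × 0.112 × 5
I = $14,560.00

I = P × r × t = $14,560.00


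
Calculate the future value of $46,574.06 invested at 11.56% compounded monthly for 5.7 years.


Compound interest formula: A = P(1 + r/n)^(nt)
A = $46,574.06 × (1 + 0.1156/12)^(12 × 5.7)
Growth factor: (1 + 0.1156/12)^68.4 = 1.9266186
A = $46,574.06 × 1.9266186
A = $89,730.45

A = P(1 + r/n)^(nt) = $89,730.45


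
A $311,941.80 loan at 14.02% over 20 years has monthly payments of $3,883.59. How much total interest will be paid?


Total paid over the life of the loan = PMT × n.
Total paid = $3,883.59 × 240 = $932,061.60
Total interest = total paid − principal = $932,061.60 − $311,941.80 = $620,119.80

Total interest = (PMT × n) - PV = $620,119.80


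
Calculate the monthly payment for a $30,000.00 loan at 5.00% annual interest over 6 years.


Loan payment formula: PMT = PV × r / (1 − (1 + r)^(−n))
Monthly rate r = 0.05/12 ≈ 0.00416667, n = 72 months
Denominator: 1 − (1 + 0.05/12)^(−72) = 0.258720
PMT = $30,000.00 × (0.05/12) / 0.258720
PMT = $483.15 per month

PMT = PV × r / (1-(1+r)^(-n)) = $483.15/month


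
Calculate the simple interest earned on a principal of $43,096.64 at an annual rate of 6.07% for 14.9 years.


Simple interest formula: I = P × r × t
I = $43,096.64 × 0.0607 × 14.9
I = $38,977.89

I = P × r × t = $38,977.89


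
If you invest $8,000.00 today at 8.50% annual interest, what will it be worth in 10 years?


Future value formula: FV = PV × (1 + r)^t
FV = $8,000.00 × (1 + 0.085)^10
FV = $8,000.00 × 2.2609834
FV = $18,087.87

FV = PV × (1 + r)^t = $18,087.87


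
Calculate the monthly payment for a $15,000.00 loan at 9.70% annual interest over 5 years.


Loan payment formula: PMT = PV × r / (1 − (1 + r)^(−n))
Monthly rate r = 0.097/12 ≈ 0.00808333, n = 60 months
Denominator: 1 − (1 + 0.097/12)^(−60) = 0.383101
PMT = $15,000.00 × (0.097/12) / 0.383101
PMT = $316.50 per month

PMT = PV × r / (1-(1+r)^(-n)) = $316.50/month


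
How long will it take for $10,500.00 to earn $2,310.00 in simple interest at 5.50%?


Rearrange the simple interest formula for t:
I = P × r × t  ⇒  t = I / (P × r)
t = $2,310.00 / ($10,500.00 × 0.055)
t = 4

t = I/(P×r) = 4 years


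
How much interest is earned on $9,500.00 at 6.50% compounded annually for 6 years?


Compound interest earned = final amount − principal.
A = P(1 + r/n)^(nt) = $9,500.00 × (1 + 0.065/1)^(1 × 6) = $13,861.85
Interest = A − P = $13,861.85 − $9,500.00 = $4,361.85

Interest = A - P = $4,361.85


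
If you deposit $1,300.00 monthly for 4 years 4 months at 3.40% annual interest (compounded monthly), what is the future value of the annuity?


Future value of an ordinary annuity: FV = PMT × ((1 + r)^n − 1) / r
Monthly rate r = 0.034/12 ≈ 0.00283333, n = 52
FV = $1,300.00 × ((1 + 0.034/12)^52 − 1) / (0.034/12)
FV = $1,300.00 × 55.940743
FV = $72,722.97

FV = PMT × ((1+r)^n - 1)/r = $72,722.97


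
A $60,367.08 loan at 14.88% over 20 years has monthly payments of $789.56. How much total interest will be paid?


Total paid over the life of the loan = PMT × n.
Total paid = $789.56 × 240 = $189,494.40
Total interest = total paid − principal = $189,494.40 − $60,367.08 = $129,127.32

Total interest = (PMT × n) - PV = $129,127.32


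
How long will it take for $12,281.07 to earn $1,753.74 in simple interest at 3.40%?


Rearrange the simple interest formula for t:
I = P × r × t  ⇒  t = I / (P × r)
t = $1,753.74 / ($12,281.07 × 0.034)
t = 4.2

t = I/(P×r) = 4.2 years


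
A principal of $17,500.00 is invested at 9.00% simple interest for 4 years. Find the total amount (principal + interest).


Total amount formula: A = P(1 + rt) = P + P·r·t
Interest: I = P × r × t = $17,500.00 × 0.09 × 4 = $6,300.00
A = P + I = $17,500.00 + $6,300.00 = $23,800.00

A = P + I = P(1 + rt) = $23,800.00


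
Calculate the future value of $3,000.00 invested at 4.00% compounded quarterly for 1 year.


Compound interest formula: A = P(1 + r/n)^(nt)
A = $3,000.00 × (1 + 0.04/4)^(4 × 1)
Growth factor: (1 + 0.04/4)^4 = 1.040604
A = $3,000.00 × 1.040604
A = $3,121.81

A = P(1 + r/n)^(nt) = $3,121.81


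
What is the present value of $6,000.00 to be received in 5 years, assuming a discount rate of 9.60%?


Present value formula: PV = FV / (1 + r)^t
PV = $6,000.00 / (1 + 0.096)^5
PV = $6,000.00 / 1.581440
PV = $3,794.01

PV = FV / (1 + r)^t = $3,794.01


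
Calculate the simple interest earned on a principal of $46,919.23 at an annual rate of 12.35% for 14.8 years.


Simple interest formula: I = P × r × t
I = $46,919.23 × 0.1235 × 14.8
I = $85,758.97

I = P × r × t = $85,758.97


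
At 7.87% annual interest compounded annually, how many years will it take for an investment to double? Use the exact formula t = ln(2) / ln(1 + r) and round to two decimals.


Doubling condition: (1 + r)^t = 2
Take ln of both sides: t × ln(1 + r) = ln(2)
t = ln(2) / ln(1 + r)
t = 0.693147 / 0.075757
t = 9.15

t = ln(2) / ln(1 + r) = 9.15 years


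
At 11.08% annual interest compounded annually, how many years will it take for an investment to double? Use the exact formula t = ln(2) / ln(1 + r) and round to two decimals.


Doubling condition: (1 + r)^t = 2
Take ln of both sides: t × ln(1 + r) = ln(2)
t = ln(2) / ln(1 + r)
t = 0.693147 / 0.105080
t = 6.60

t = ln(2) / ln(1 + r) = 6.60 years


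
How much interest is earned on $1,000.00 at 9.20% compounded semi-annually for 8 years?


Compound interest earned = final amount − principal.
A = P(1 + r/n)^(nt) = $1,000.00 × (1 + 0.092/2)^(2 × 8) = $2,053.56
Interest = A − P = $2,053.56 − $1,000.00 = $1,053.56

Interest = A - P = $1,053.56


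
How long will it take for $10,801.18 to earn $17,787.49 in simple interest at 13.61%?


Rearrange the simple interest formula for t:
I = P × r × t  ⇒  t = I / (P × r)
t = $17,787.49 / ($10,801.18 × 0.1361)
t = 12.1

t = I/(P×r) = 12.1 years


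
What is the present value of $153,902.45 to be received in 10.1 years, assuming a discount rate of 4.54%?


Present value formula: PV = FV / (1 + r)^t
PV = $153,902.45 / (1 + 0.0454)^10.1
PV = $153,902.45 / 1.565861
PV = $98,286.15

PV = FV / (1 + r)^t = $98,286.15


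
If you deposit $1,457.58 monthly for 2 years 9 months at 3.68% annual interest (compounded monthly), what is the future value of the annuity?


Future value of an ordinary annuity: FV = PMT × ((1 + r)^n − 1) / r
Monthly rate r = 0.0368/12 ≈ 0.00306667, n = 33
FV = $1,457.58 × ((1 + 0.0368/12)^33 − 1) / (0.0368/12)
FV = $1,457.58 × 34.671712
FV = $50,536.79

FV = PMT × ((1+r)^n - 1)/r = $50,536.79


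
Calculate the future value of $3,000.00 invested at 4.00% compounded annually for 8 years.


Compound interest formula: A = P(1 + r/n)^(nt)
A = $3,000.00 × (1 + 0.04/1)^(1 × 8)
Growth factor: (1 + 0.04/1)^8 = 1.368569
A = $3,000.00 × 1.368569
A = $4,105.71

A = P(1 + r/n)^(nt) = $4,105.71


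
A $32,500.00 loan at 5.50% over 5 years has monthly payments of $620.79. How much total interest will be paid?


Total paid over the life of the loan = PMT × n.
Total paid = $620.79 × 60 = $37,247.40
Total interest = total paid − principal = $37,247.40 − $32,500.00 = $4,747.40

Total interest = (PMT × n) - PV = $4,747.40


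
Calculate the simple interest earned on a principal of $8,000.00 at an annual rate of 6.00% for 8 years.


Simple interest formula: I = P × r × t
I = $8,000.00 × 0.06 × 8
I = $3,840.00

I = P × r × t = $3,840.00


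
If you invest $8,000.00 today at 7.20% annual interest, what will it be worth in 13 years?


Future value formula: FV = PV × (1 + r)^t
FV = $8,000.00 × (1 + 0.072)^13
FV = $8,000.00 × 2.4690632
FV = $19,752.51

FV = PV × (1 + r)^t = $19,752.51


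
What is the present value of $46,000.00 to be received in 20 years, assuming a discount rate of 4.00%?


Present value formula: PV = FV / (1 + r)^t
PV = $46,000.00 / (1 + 0.04)^20
PV = $46,000.00 / 2.191123
PV = $20,993.80

PV = FV / (1 + r)^t = $20,993.80


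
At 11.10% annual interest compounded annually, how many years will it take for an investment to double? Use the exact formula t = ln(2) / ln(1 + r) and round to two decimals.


Doubling condition: (1 + r)^t = 2
Take ln of both sides: t × ln(1 + r) = ln(2)
t = ln(2) / ln(1 + r)
t = 0.693147 / 0.105261
t = 6.59

t = ln(2) / ln(1 + r) = 6.59 years


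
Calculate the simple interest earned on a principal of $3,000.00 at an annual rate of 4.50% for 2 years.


Simple interest formula: I = P × r × t
I = $3,000.00 × 0.045 × 2
I = $270.00

I = P × r × t = $270.00


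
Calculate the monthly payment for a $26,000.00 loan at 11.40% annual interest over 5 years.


Loan payment formula: PMT = PV × r / (1 − (1 + r)^(−n))
Monthly rate r = 0.114/12 = 0.0095, n = 60 months
Denominator: 1 − (1 + 0.114/12)^(−60) = 0.432951
PMT = $26,000.00 × (0.114/12) / 0.432951
PMT = $570.50 per month

PMT = PV × r / (1-(1+r)^(-n)) = $570.50/month


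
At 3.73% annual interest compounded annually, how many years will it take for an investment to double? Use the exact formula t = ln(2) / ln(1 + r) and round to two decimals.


Doubling condition: (1 + r)^t = 2
Take ln of both sides: t × ln(1 + r) = ln(2)
t = ln(2) / ln(1 + r)
t = 0.693147 / 0.036621
t = 18.93

t = ln(2) / ln(1 + r) = 18.93 years


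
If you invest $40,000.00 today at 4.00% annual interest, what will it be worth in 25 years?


Future value formula: FV = PV × (1 + r)^t
FV = $40,000.00 × (1 + 0.04)^25
FV = $40,000.00 × 2.6658363
FV = $106,633.45

FV = PV × (1 + r)^t = $106,633.45


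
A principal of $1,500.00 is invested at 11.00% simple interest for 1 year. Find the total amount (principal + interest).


Total amount formula: A = P(1 + rt) = P + P·r·t
Interest: I = P × r × t = $1,500.00 × 0.11 × 1 = $165.00
A = P + I = $1,500.00 + $165.00 = $1,665.00

A = P + I = P(1 + rt) = $1,665.00


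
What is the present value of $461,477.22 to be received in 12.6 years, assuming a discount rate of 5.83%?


Present value formula: PV = FV / (1 + r)^t
PV = $461,477.22 / (1 + 0.0583)^12.6
PV = $461,477.22 / 2.04207097
PV = $225,984.91

PV = FV / (1 + r)^t = $225,984.91


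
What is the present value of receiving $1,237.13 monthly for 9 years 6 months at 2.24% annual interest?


Present value of an ordinary annuity: PV = PMT × (1 − (1 + r)^(−n)) / r
Monthly rate r = 0.0224/12 ≈ 0.00186667, n = 114
PV = $1,237.13 × (1 − (1 + 0.0224/12)^(−114)) / (0.0224/12)
PV = $1,237.13 × 102.600994
PV = $126,930.77

PV = PMT × (1-(1+r)^(-n))/r = $126,930.77


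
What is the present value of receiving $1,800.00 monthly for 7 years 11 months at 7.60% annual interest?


Present value of an ordinary annuity: PV = PMT × (1 − (1 + r)^(−n)) / r
Monthly rate r = 0.076/12 ≈ 0.00633333, n = 95
PV = $1,800.00 × (1 − (1 + 0.076/12)^(−95)) / (0.076/12)
PV = $1,800.00 × 71.220283
PV = $128,196.51

PV = PMT × (1-(1+r)^(-n))/r = $128,196.51


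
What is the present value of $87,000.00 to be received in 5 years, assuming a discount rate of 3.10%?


Present value formula: PV = FV / (1 + r)^t
PV = $87,000.00 / (1 + 0.031)^5
PV = $87,000.00 / 1.16491256
PV = $74,683.72

PV = FV / (1 + r)^t = $74,683.72


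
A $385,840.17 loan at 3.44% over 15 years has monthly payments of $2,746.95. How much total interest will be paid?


Total paid over the life of the loan = PMT × n.
Total paid = $2,746.95 × 180 = $494,451.00
Total interest = total paid − principal = $494,451.00 − $385,840.17 = $108,610.83

Total interest = (PMT × n) - PV = $108,610.83


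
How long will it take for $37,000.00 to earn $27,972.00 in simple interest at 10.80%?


Rearrange the simple interest formula for t:
I = P × r × t  ⇒  t = I / (P × r)
t = $27,972.00 / ($37,000.00 × 0.108)
t = 7

t = I/(P×r) = 7 years


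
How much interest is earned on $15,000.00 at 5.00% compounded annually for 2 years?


Compound interest earned = final amount − principal.
A = P(1 + r/n)^(nt) = $15,000.00 × (1 + 0.05/1)^(1 × 2) = $16,537.50
Interest = A − P = $16,537.50 − $15,000.00 = $1,537.50

Interest = A - P = $1,537.50


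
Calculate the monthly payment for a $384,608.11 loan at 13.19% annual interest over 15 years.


Loan payment formula: PMT = PV × r / (1 − (1 + r)^(−n))
Monthly rate r = 0.1319/12 ≈ 0.01099167, n = 180 months
Denominator: 1 − (1 + 0.1319/12)^(−180) = 0.8602228
PMT = $384,608.11 × (0.1319/12) / 0.8602228
PMT = $4,914.41 per month

PMT = PV × r / (1-(1+r)^(-n)) = $4,914.41/month


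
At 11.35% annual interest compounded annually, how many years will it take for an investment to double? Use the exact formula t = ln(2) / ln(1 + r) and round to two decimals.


Doubling condition: (1 + r)^t = 2
Take ln of both sides: t × ln(1 + r) = ln(2)
t = ln(2) / ln(1 + r)
t = 0.693147 / 0.107508
t = 6.45

t = ln(2) / ln(1 + r) = 6.45 years


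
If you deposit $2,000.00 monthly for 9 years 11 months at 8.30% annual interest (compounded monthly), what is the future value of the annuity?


Future value of an ordinary annuity: FV = PMT × ((1 + r)^n − 1) / r
Monthly rate r = 0.083/12 ≈ 0.00691667, n = 119
FV = $2,000.00 × ((1 + 0.083/12)^119 − 1) / (0.083/12)
FV = $2,000.00 × 183.768765
FV = $367,537.53

FV = PMT × ((1+r)^n - 1)/r = $367,537.53


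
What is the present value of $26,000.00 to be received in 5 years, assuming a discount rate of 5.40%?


Present value formula: PV = FV / (1 + r)^t
PV = $26,000.00 / (1 + 0.054)^5
PV = $26,000.00 / 1.300778
PV = $19,988.04

PV = FV / (1 + r)^t = $19,988.04


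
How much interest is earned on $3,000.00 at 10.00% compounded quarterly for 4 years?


Compound interest earned = final amount − principal.
A = P(1 + r/n)^(nt) = $3,000.00 × (1 + 0.1/4)^(4 × 4) = $4,453.52
Interest = A − P = $4,453.52 − $3,000.00 = $1,453.52

Interest = A - P = $1,453.52


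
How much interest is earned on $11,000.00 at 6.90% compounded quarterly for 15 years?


Compound interest earned = final amount − principal.
A = P(1 + r/n)^(nt) = $11,000.00 × (1 + 0.069/4)^(4 × 15) = $30,694.08
Interest = A − P = $30,694.08 − $11,000.00 = $19,694.08

Interest = A - P = $19,694.08


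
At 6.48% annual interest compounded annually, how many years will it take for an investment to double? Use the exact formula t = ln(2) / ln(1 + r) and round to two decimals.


Doubling condition: (1 + r)^t = 2
Take ln of both sides: t × ln(1 + r) = ln(2)
t = ln(2) / ln(1 + r)
t = 0.693147 / 0.062787
t = 11.04

t = ln(2) / ln(1 + r) = 11.04 years


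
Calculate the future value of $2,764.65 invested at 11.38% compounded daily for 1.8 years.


Compound interest formula: A = P(1 + r/n)^(nt)
A = $2,764.65 × (1 + 0.1138/365)^(365 × 1.8)
Growth factor: (1 + 0.1138/365)^657 = 1.2272895
A = $2,764.65 × 1.2272895
A = $3,393.03

A = P(1 + r/n)^(nt) = $3,393.03


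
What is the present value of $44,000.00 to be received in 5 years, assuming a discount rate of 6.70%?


Present value formula: PV = FV / (1 + r)^t
PV = $44,000.00 / (1 + 0.067)^5
PV = $44,000.00 / 1.383000
PV = $31,814.90

PV = FV / (1 + r)^t = $31,814.90


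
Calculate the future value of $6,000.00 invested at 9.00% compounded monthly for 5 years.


Compound interest formula: A = P(1 + r/n)^(nt)
A = $6,000.00 × (1 + 0.09/12)^(12 × 5)
Growth factor: (1 + 0.09/12)^60 = 1.565681
A = $6,000.00 × 1.565681
A = $9,394.09

A = P(1 + r/n)^(nt) = $9,394.09


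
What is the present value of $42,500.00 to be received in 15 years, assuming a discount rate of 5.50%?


Present value formula: PV = FV / (1 + r)^t
PV = $42,500.00 / (1 + 0.055)^15
PV = $42,500.00 / 2.2324765
PV = $19,037.15

PV = FV / (1 + r)^t = $19,037.15


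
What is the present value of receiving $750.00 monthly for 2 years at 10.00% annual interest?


Present value of an ordinary annuity: PV = PMT × (1 − (1 + r)^(−n)) / r
Monthly rate r = 0.1/12 ≈ 0.00833333, n = 24
PV = $750.00 × (1 − (1 + 0.1/12)^(−24)) / (0.1/12)
PV = $750.00 × 21.670855
PV = $16,253.14

PV = PMT × (1-(1+r)^(-n))/r = $16,253.14


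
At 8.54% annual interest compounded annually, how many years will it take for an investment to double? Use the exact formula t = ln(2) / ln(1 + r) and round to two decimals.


Doubling condition: (1 + r)^t = 2
Take ln of both sides: t × ln(1 + r) = ln(2)
t = ln(2) / ln(1 + r)
t = 0.693147 / 0.081949
t = 8.46

t = ln(2) / ln(1 + r) = 8.46 years


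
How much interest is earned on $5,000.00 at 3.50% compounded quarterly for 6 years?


Compound interest earned = final amount − principal.
A = P(1 + r/n)^(nt) = $5,000.00 × (1 + 0.035/4)^(4 × 6) = $6,162.76
Interest = A − P = $6,162.76 − $5,000.00 = $1,162.76

Interest = A - P = $1,162.76


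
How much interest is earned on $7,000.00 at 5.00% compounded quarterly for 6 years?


Compound interest earned = final amount − principal.
A = P(1 + r/n)^(nt) = $7,000.00 × (1 + 0.05/4)^(4 × 6) = $9,431.46
Interest = A − P = $9,431.46 − $7,000.00 = $2,431.46

Interest = A - P = $2,431.46


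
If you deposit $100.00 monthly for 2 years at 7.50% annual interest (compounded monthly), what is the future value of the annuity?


Future value of an ordinary annuity: FV = PMT × ((1 + r)^n − 1) / r
Monthly rate r = 0.075/12 = 0.00625, n = 24
FV = $100.00 × ((1 + 0.075/12)^24 − 1) / (0.075/12)
FV = $100.00 × 25.806723
FV = $2,580.67

FV = PMT × ((1+r)^n - 1)/r = $2,580.67


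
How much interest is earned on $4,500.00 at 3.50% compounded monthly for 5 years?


Compound interest earned = final amount − principal.
A = P(1 + r/n)^(nt) = $4,500.00 × (1 + 0.035/12)^(12 × 5) = $5,359.24
Interest = A − P = $5,359.24 − $4,500.00 = $859.24

Interest = A - P = $859.24


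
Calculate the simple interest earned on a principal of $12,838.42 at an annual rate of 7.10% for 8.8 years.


Simple interest formula: I = P × r × t
I = $12,838.42 × 0.071 × 8.8
I = $8,021.44

I = P × r × t = $8,021.44


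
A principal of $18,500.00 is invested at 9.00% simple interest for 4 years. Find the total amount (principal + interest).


Total amount formula: A = P(1 + rt) = P + P·r·t
Interest: I = P × r × t = $18,500.00 × 0.09 × 4 = $6,660.00
A = P + I = $18,500.00 + $6,660.00 = $25,160.00

A = P + I = P(1 + rt) = $25,160.00


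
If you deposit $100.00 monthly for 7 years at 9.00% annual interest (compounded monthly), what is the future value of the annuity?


Future value of an ordinary annuity: FV = PMT × ((1 + r)^n − 1) / r
Monthly rate r = 0.09/12 = 0.0075, n = 84
FV = $100.00 × ((1 + 0.09/12)^84 − 1) / (0.09/12)
FV = $100.00 × 116.426928
FV = $11,642.69

FV = PMT × ((1+r)^n - 1)/r = $11,642.69


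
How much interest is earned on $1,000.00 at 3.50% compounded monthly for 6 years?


Compound interest earned = final amount − principal.
A = P(1 + r/n)^(nt) = $1,000.00 × (1 + 0.035/12)^(12 × 6) = $1,233.30
Interest = A − P = $1,233.30 − $1,000.00 = $233.30

Interest = A - P = $233.30


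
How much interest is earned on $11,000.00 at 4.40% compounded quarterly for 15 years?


Compound interest earned = final amount − principal.
A = P(1 + r/n)^(nt) = $11,000.00 × (1 + 0.044/4)^(4 × 15) = $21,206.16
Interest = A − P = $21,206.16 − $11,000.00 = $10,206.16

Interest = A - P = $10,206.16


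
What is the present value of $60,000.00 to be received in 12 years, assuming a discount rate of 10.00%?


Present value formula: PV = FV / (1 + r)^t
PV = $60,000.00 / (1 + 0.1)^12
PV = $60,000.00 / 3.138428
PV = $19,117.85

PV = FV / (1 + r)^t = $19,117.85


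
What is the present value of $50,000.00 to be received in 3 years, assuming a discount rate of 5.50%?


Present value formula: PV = FV / (1 + r)^t
PV = $50,000.00 / (1 + 0.055)^3
PV = $50,000.00 / 1.1742414
PV = $42,580.68

PV = FV / (1 + r)^t = $42,580.68


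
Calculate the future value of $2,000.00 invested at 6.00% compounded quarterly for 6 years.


Compound interest formula: A = P(1 + r/n)^(nt)
A = $2,000.00 × (1 + 0.06/4)^(4 × 6)
Growth factor: (1 + 0.06/4)^24 = 1.429503
A = $2,000.00 × 1.429503
A = $2,859.01

A = P(1 + r/n)^(nt) = $2,859.01


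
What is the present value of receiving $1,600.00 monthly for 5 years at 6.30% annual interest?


Present value of an ordinary annuity: PV = PMT × (1 − (1 + r)^(−n)) / r
Monthly rate r = 0.063/12 = 0.00525, n = 60
PV = $1,600.00 × (1 − (1 + 0.063/12)^(−60)) / (0.063/12)
PV = $1,600.00 × 51.354198
PV = $82,166.72

PV = PMT × (1-(1+r)^(-n))/r = $82,166.72


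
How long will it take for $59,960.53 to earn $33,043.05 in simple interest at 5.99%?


Rearrange the simple interest formula for t:
I = P × r × t  ⇒  t = I / (P × r)
t = $33,043.05 / ($59,960.53 × 0.0599)
t = 9.2

t = I/(P×r) = 9.2 years


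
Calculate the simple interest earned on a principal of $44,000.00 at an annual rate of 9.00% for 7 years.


Simple interest formula: I = P × r × t
I = $44,000.00 × 0.09 × 7
I = $27,720.00

I = P × r × t = $27,720.00


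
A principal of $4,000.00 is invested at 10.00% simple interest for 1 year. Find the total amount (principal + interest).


Total amount formula: A = P(1 + rt) = P + P·r·t
Interest: I = P × r × t = $4,000.00 × 0.1 × 1 = $400.00
A = P + I = $4,000.00 + $400.00 = $4,400.00

A = P + I = P(1 + rt) = $4,400.00


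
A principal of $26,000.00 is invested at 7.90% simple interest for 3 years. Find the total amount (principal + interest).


Total amount formula: A = P(1 + rt) = P + P·r·t
Interest: I = P × r × t = $26,000.00 × 0.079 × 3 = $6,162.00
A = P + I = $26,000.00 + $6,162.00 = $32,162.00

A = P + I = P(1 + rt) = $32,162.00


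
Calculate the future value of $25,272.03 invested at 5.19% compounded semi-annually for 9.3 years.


Compound interest formula: A = P(1 + r/n)^(nt)
A = $25,272.03 × (1 + 0.0519/2)^(2 × 9.3)
Growth factor: (1 + 0.0519/2)^18.6 = 1.610450
A = $25,272.03 × 1.610450
A = $40,699.34

A = P(1 + r/n)^(nt) = $40,699.34


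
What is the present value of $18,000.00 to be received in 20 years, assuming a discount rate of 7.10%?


Present value formula: PV = FV / (1 + r)^t
PV = $18,000.00 / (1 + 0.071)^20
PV = $18,000.00 / 3.942661
PV = $4,565.44

PV = FV / (1 + r)^t = $4,565.44


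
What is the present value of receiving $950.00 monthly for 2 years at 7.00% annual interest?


Present value of an ordinary annuity: PV = PMT × (1 − (1 + r)^(−n)) / r
Monthly rate r = 0.07/12 ≈ 0.00583333, n = 24
PV = $950.00 × (1 − (1 + 0.07/12)^(−24)) / (0.07/12)
PV = $950.00 × 22.335099
PV = $21,218.34

PV = PMT × (1-(1+r)^(-n))/r = $21,218.34


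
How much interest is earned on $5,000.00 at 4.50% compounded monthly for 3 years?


Compound interest earned = final amount − principal.
A = P(1 + r/n)^(nt) = $5,000.00 × (1 + 0.045/12)^(12 × 3) = $5,721.24
Interest = A − P = $5,721.24 − $5,000.00 = $721.24

Interest = A - P = $721.24


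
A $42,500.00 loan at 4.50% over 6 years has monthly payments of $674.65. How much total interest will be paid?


Total paid over the life of the loan = PMT × n.
Total paid = $674.65 × 72 = $48,574.80
Total interest = total paid − principal = $48,574.80 − $42,500.00 = $6,074.80

Total interest = (PMT × n) - PV = $6,074.80


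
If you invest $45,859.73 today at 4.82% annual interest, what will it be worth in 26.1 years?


Future value formula: FV = PV × (1 + r)^t
FV = $45,859.73 × (1 + 0.0482)^26.1
FV = $45,859.73 × 3.4165868
FV = $156,683.75

FV = PV × (1 + r)^t = $156,683.75


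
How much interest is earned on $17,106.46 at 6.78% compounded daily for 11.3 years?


Compound interest earned = final amount − principal.
A = P(1 + r/n)^(nt) = $17,106.46 × (1 + 0.0678/365)^(365 × 11.3) = $36,801.00
Interest = A − P = $36,801.00 − $17,106.46 = $19,694.54

Interest = A - P = $19,694.54


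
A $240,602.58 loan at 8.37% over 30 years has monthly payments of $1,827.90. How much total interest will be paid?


Total paid over the life of the loan = PMT × n.
Total paid = $1,827.90 × 360 = $658,044.00
Total interest = total paid − principal = $658,044.00 − $240,602.58 = $417,441.42

Total interest = (PMT × n) - PV = $417,441.42


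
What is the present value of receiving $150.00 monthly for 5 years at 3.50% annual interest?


Present value of an ordinary annuity: PV = PMT × (1 − (1 + r)^(−n)) / r
Monthly rate r = 0.035/12 ≈ 0.00291667, n = 60
PV = $150.00 × (1 − (1 + 0.035/12)^(−60)) / (0.035/12)
PV = $150.00 × 54.969988
PV = $8,245.50

PV = PMT × (1-(1+r)^(-n))/r = $8,245.50


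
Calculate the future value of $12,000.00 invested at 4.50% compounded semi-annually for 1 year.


Compound interest formula: A = P(1 + r/n)^(nt)
A = $12,000.00 × (1 + 0.045/2)^(2 × 1)
Growth factor: (1 + 0.045/2)^2 = 1.045506
A = $12,000.00 × 1.045506
A = $12,546.07

A = P(1 + r/n)^(nt) = $12,546.07


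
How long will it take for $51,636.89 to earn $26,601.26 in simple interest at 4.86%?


Rearrange the simple interest formula for t:
I = P × r × t  ⇒  t = I / (P × r)
t = $26,601.26 / ($51,636.89 × 0.0486)
t = 10.6

t = I/(P×r) = 10.6 years


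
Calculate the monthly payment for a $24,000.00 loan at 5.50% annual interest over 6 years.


Loan payment formula: PMT = PV × r / (1 − (1 + r)^(−n))
Monthly rate r = 0.055/12 ≈ 0.00458333, n = 72 months
Denominator: 1 − (1 + 0.055/12)^(−72) = 0.280534
PMT = $24,000.00 × (0.055/12) / 0.280534
PMT = $392.11 per month

PMT = PV × r / (1-(1+r)^(-n)) = $392.11/month


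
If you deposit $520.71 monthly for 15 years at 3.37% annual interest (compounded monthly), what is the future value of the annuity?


Future value of an ordinary annuity: FV = PMT × ((1 + r)^n − 1) / r
Monthly rate r = 0.0337/12 ≈ 0.00280833, n = 180
FV = $520.71 × ((1 + 0.0337/12)^180 − 1) / (0.0337/12)
FV = $520.71 × 233.818436
FV = $121,751.60

FV = PMT × ((1+r)^n - 1)/r = $121,751.60


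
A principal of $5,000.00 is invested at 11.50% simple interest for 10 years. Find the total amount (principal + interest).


Total amount formula: A = P(1 + rt) = P + P·r·t
Interest: I = P × r × t = $5,000.00 × 0.115 × 10 = $5,750.00
A = P + I = $5,000.00 + $5,750.00 = $10,750.00

A = P + I = P(1 + rt) = $10,750.00


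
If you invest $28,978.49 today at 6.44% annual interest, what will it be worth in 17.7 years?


Future value formula: FV = PV × (1 + r)^t
FV = $28,978.49 × (1 + 0.0644)^17.7
FV = $28,978.49 × 3.0182564
FV = $87,464.51

FV = PV × (1 + r)^t = $87,464.51


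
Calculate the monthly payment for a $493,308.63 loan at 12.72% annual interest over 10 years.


Loan payment formula: PMT = PV × r / (1 − (1 + r)^(−n))
Monthly rate r = 0.1272/12 = 0.0106, n = 120 months
Denominator: 1 − (1 + 0.1272/12)^(−120) = 0.717847
PMT = $493,308.63 × (0.1272/12) / 0.717847
PMT = $7,284.38 per month

PMT = PV × r / (1-(1+r)^(-n)) = $7,284.38/month


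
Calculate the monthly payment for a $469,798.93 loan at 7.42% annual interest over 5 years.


Loan payment formula: PMT = PV × r / (1 − (1 + r)^(−n))
Monthly rate r = 0.0742/12 ≈ 0.00618333, n = 60 months
Denominator: 1 − (1 + 0.0742/12)^(−60) = 0.3091674
PMT = $469,798.93 × (0.0742/12) / 0.3091674
PMT = $9,395.96 per month

PMT = PV × r / (1-(1+r)^(-n)) = $9,395.96/month


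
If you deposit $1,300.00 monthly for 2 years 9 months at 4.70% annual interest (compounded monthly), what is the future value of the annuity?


Future value of an ordinary annuity: FV = PMT × ((1 + r)^n − 1) / r
Monthly rate r = 0.047/12 ≈ 0.00391667, n = 33
FV = $1,300.00 × ((1 + 0.047/12)^33 − 1) / (0.047/12)
FV = $1,300.00 × 35.154212
FV = $45,700.48

FV = PMT × ((1+r)^n - 1)/r = $45,700.48


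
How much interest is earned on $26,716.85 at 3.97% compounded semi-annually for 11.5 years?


Compound interest earned = final amount − principal.
A = P(1 + r/n)^(nt) = $26,716.85 × (1 + 0.0397/2)^(2 × 11.5) = $41,987.51
Interest = A − P = $41,987.51 − $26,716.85 = $15,270.66

Interest = A - P = $15,270.66


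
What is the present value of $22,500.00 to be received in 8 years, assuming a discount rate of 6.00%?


Present value formula: PV = FV / (1 + r)^t
PV = $22,500.00 / (1 + 0.06)^8
PV = $22,500.00 / 1.593848
PV = $14,116.78

PV = FV / (1 + r)^t = $14,116.78


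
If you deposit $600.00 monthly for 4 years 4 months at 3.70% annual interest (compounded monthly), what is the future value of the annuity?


Future value of an ordinary annuity: FV = PMT × ((1 + r)^n − 1) / r
Monthly rate r = 0.037/12 ≈ 0.00308333, n = 52
FV = $600.00 × ((1 + 0.037/12)^52 − 1) / (0.037/12)
FV = $600.00 × 56.306780
FV = $33,784.07

FV = PMT × ((1+r)^n - 1)/r = $33,784.07


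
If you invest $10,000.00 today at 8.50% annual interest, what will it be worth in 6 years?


Future value formula: FV = PV × (1 + r)^t
FV = $10,000.00 × (1 + 0.085)^6
FV = $10,000.00 × 1.631468
FV = $16,314.68

FV = PV × (1 + r)^t = $16,314.68


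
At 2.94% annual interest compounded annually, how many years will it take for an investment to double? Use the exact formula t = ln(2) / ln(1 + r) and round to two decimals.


Doubling condition: (1 + r)^t = 2
Take ln of both sides: t × ln(1 + r) = ln(2)
t = ln(2) / ln(1 + r)
t = 0.693147 / 0.028976
t = 23.92

t = ln(2) / ln(1 + r) = 23.92 years


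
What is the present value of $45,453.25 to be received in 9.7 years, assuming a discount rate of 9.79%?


Present value formula: PV = FV / (1 + r)^t
PV = $45,453.25 / (1 + 0.0979)^9.7
PV = $45,453.25 / 2.474338
PV = $18,369.86

PV = FV / (1 + r)^t = $18,369.86


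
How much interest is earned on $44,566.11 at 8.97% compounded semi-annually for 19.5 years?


Compound interest earned = final amount − principal.
A = P(1 + r/n)^(nt) = $44,566.11 × (1 + 0.0897/2)^(2 × 19.5) = $246,665.64
Interest = A − P = $246,665.64 − $44,566.11 = $202,099.53

Interest = A - P = $202,099.53


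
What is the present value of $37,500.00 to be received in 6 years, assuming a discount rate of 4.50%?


Present value formula: PV = FV / (1 + r)^t
PV = $37,500.00 / (1 + 0.045)^6
PV = $37,500.00 / 1.302260
PV = $28,796.09

PV = FV / (1 + r)^t = $28,796.09


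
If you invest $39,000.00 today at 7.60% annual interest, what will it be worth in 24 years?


Future value formula: FV = PV × (1 + r)^t
FV = $39,000.00 × (1 + 0.076)^24
FV = $39,000.00 × 5.8008884
FV = $226,234.65

FV = PV × (1 + r)^t = $226,234.65


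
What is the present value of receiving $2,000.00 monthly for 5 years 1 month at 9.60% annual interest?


Present value of an ordinary annuity: PV = PMT × (1 − (1 + r)^(−n)) / r
Monthly rate r = 0.096/12 = 0.008, n = 61
PV = $2,000.00 × (1 − (1 + 0.096/12)^(−61)) / (0.096/12)
PV = $2,000.00 × 48.119260
PV = $96,238.52

PV = PMT × (1-(1+r)^(-n))/r = $96,238.52


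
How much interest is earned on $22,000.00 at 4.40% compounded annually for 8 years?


Compound interest earned = final amount − principal.
A = P(1 + r/n)^(nt) = $22,000.00 × (1 + 0.044/1)^(1 × 8) = $31,047.50
Interest = A − P = $31,047.50 − $22,000.00 = $9,047.50

Interest = A - P = $9,047.50


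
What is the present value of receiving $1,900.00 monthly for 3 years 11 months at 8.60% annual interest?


Present value of an ordinary annuity: PV = PMT × (1 − (1 + r)^(−n)) / r
Monthly rate r = 0.086/12 ≈ 0.00716667, n = 47
PV = $1,900.00 × (1 − (1 + 0.086/12)^(−47)) / (0.086/12)
PV = $1,900.00 × 39.783338
PV = $75,588.34

PV = PMT × (1-(1+r)^(-n))/r = $75,588.34


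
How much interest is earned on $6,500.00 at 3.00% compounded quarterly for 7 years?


Compound interest earned = final amount − principal.
A = P(1 + r/n)^(nt) = $6,500.00 × (1 + 0.03/4)^(4 × 7) = $8,012.63
Interest = A − P = $8,012.63 − $6,500.00 = $1,512.63

Interest = A - P = $1,512.63


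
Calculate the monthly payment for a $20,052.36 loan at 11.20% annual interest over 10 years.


Loan payment formula: PMT = PV × r / (1 − (1 + r)^(−n))
Monthly rate r = 0.112/12 ≈ 0.00933333, n = 120 months
Denominator: 1 − (1 + 0.112/12)^(−120) = 0.672021
PMT = $20,052.36 × (0.112/12) / 0.672021
PMT = $278.50 per month

PMT = PV × r / (1-(1+r)^(-n)) = $278.50/month


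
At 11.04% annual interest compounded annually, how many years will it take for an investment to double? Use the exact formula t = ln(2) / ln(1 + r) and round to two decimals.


Doubling condition: (1 + r)^t = 2
Take ln of both sides: t × ln(1 + r) = ln(2)
t = ln(2) / ln(1 + r)
t = 0.693147 / 0.104720
t = 6.62

t = ln(2) / ln(1 + r) = 6.62 years


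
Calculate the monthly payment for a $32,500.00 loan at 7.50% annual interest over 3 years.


Loan payment formula: PMT = PV × r / (1 − (1 + r)^(−n))
Monthly rate r = 0.075/12 = 0.00625, n = 36 months
Denominator: 1 − (1 + 0.075/12)^(−36) = 0.200924
PMT = $32,500.00 × (0.075/12) / 0.200924
PMT = $1,010.95 per month

PMT = PV × r / (1-(1+r)^(-n)) = $1,010.95/month


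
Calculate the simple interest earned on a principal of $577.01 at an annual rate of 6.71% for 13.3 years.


Simple interest formula: I = P × r × t
I = $577.01 × 0.0671 × 13.3
I = $514.94

I = P × r × t = $514.94


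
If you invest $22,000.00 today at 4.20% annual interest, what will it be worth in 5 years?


Future value formula: FV = PV × (1 + r)^t
FV = $22,000.00 × (1 + 0.042)^5
FV = $22,000.00 × 1.22839657
FV = $27,024.72

FV = PV × (1 + r)^t = $27,024.72


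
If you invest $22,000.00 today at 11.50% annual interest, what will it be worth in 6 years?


Future value formula: FV = PV × (1 + r)^t
FV = $22,000.00 × (1 + 0.115)^6
FV = $22,000.00 × 1.921539
FV = $42,273.86

FV = PV × (1 + r)^t = $42,273.86


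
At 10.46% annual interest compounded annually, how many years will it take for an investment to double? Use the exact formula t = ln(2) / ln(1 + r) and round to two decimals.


Doubling condition: (1 + r)^t = 2
Take ln of both sides: t × ln(1 + r) = ln(2)
t = ln(2) / ln(1 + r)
t = 0.693147 / 0.099483
t = 6.97

t = ln(2) / ln(1 + r) = 6.97 years


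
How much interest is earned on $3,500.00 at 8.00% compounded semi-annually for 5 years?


Compound interest earned = final amount − principal.
A = P(1 + r/n)^(nt) = $3,500.00 × (1 + 0.08/2)^(2 × 5) = $5,180.85
Interest = A − P = $5,180.85 − $3,500.00 = $1,680.85

Interest = A - P = $1,680.85


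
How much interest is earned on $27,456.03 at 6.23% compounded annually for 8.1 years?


Compound interest earned = final amount − principal.
A = P(1 + r/n)^(nt) = $27,456.03 × (1 + 0.0623/1)^(1 × 8.1) = $44,796.07
Interest = A − P = $44,796.07 − $27,456.03 = $17,340.04

Interest = A - P = $17,340.04


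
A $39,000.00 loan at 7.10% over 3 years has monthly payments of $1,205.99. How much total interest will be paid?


Total paid over the life of the loan = PMT × n.
Total paid = $1,205.99 × 36 = $43,415.64
Total interest = total paid − principal = $43,415.64 − $39,000.00 = $4,415.64

Total interest = (PMT × n) - PV = $4,415.64
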